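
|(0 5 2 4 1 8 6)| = 7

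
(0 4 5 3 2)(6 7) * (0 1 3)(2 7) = (0 4 5)(1 3 7 6 2)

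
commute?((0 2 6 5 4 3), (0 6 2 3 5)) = no:(0 2 6 5 4 3)*(0 6 2 3 5) = (0 3 6)(4 5), (0 6 2 3 5)*(0 2 6 5 4 3) = (0 5 2)(3 4)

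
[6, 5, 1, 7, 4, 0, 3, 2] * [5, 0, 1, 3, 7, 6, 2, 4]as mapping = [0→2, 1→6, 2→0, 3→4, 4→7, 5→5, 6→3, 7→1]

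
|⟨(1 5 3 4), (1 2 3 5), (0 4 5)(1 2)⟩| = 720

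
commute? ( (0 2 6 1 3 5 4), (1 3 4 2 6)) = no: (0 2 6 1 3 5 4) * (1 3 4 2 6) = (0 6 3 5 2 1 4), (1 3 4 2 6) * (0 2 6 1 3 5 4) = (0 2 1 5 4 6 3)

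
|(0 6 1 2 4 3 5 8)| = 8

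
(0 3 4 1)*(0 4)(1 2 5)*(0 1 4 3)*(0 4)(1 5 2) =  (0 4 1 3 5)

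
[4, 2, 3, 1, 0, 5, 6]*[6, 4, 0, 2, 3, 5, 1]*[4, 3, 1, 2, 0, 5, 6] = [2, 4, 1, 0, 6, 5, 3]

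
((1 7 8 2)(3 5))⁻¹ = (1 2 8 7)(3 5)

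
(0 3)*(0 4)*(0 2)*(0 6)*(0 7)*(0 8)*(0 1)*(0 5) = (0 3 4 2 6 7 8 1 5)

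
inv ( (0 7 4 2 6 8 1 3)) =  (0 3 1 8 6 2 4 7)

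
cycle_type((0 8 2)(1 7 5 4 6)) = 3.5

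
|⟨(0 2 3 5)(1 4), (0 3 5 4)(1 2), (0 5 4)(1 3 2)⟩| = 360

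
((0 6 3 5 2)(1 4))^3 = (0 5 6 2 3)(1 4)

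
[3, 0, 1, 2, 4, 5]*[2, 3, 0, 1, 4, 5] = [1, 2, 3, 0, 4, 5]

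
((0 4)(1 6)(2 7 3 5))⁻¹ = (0 4)(1 6)(2 5 3 7)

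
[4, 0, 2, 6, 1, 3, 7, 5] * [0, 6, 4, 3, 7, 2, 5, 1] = [7, 0, 4, 5, 6, 3, 1, 2]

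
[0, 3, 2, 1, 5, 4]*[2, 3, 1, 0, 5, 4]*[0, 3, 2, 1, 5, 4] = [2, 0, 3, 1, 5, 4]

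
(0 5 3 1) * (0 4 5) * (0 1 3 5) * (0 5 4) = (0 1)(4 5)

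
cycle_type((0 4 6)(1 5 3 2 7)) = 3.5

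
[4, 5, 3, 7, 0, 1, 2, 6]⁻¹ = [4, 5, 6, 2, 0, 1, 7, 3]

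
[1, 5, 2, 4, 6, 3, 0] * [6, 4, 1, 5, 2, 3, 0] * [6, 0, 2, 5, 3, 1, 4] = [3, 5, 0, 2, 6, 1, 4]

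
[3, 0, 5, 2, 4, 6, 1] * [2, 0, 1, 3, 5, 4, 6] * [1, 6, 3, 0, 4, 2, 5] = [0, 3, 4, 6, 2, 5, 1]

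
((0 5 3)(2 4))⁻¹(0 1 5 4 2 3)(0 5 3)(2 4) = (0 5 1 3 2 4)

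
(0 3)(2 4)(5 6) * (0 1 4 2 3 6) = (0 6 5)(1 4 3)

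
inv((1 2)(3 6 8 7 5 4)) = (1 2)(3 4 5 7 8 6)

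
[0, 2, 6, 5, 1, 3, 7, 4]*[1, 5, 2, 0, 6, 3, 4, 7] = [1, 2, 4, 3, 5, 0, 7, 6]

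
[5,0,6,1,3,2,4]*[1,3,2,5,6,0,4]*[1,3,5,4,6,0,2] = [1,3,6,4,0,5,2]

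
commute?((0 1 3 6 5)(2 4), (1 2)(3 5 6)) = no:(0 1 3 6 5)(2 4) * (1 2)(3 5 6) = (0 2 4 1 5), (1 2)(3 5 6) * (0 1 3 6 5)(2 4) = (0 1 4 2 3)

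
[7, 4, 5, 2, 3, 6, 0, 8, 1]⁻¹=[6, 8, 3, 4, 1, 2, 5, 0, 7]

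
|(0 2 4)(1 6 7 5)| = 12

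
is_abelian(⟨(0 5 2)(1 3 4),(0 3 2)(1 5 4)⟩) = no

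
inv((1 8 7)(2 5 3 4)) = (1 7 8)(2 4 3 5)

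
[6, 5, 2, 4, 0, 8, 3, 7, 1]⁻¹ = [4, 8, 2, 6, 3, 1, 0, 7, 5]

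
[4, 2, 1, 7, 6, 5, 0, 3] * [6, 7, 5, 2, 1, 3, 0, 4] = [1, 5, 7, 4, 0, 3, 6, 2]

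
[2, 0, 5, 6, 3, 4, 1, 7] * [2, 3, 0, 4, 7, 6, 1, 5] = [0, 2, 6, 1, 4, 7, 3, 5]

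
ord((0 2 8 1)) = 4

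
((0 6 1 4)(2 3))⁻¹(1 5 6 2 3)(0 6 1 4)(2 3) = (1 3 2 4 5)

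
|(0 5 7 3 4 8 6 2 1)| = 9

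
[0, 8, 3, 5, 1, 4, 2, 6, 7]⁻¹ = [0, 4, 6, 2, 5, 3, 7, 8, 1]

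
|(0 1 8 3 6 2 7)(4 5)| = 14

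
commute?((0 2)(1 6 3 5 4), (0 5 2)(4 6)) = no:(0 2)(1 6 3 5 4)*(0 5 2)(4 6) = (1 4)(2 5 6 3), (0 5 2)(4 6)*(0 2)(1 6 3 5 4) = (0 4 3 5)(1 6)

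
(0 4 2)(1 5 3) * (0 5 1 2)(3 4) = (0 3 2 5 4)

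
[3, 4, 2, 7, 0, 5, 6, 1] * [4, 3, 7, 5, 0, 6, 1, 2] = [5, 0, 7, 2, 4, 6, 1, 3]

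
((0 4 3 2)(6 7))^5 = (0 4 3 2)(6 7)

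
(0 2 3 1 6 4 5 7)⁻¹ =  (0 7 5 4 6 1 3 2)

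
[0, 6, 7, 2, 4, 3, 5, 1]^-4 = [0, 5, 1, 7, 4, 2, 3, 6]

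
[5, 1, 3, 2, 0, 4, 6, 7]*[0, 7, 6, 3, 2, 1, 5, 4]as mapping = [0→1, 1→7, 2→3, 3→6, 4→0, 5→2, 6→5, 7→4]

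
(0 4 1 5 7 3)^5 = (0 3 7 5 1 4)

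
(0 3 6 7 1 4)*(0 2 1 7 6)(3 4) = (0 4 2 1 3)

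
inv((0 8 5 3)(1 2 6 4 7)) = (0 3 5 8)(1 7 4 6 2)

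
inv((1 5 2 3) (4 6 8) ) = (1 3 2 5) (4 8 6) 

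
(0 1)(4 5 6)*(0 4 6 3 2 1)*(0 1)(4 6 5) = (0 1 6 5 3 2)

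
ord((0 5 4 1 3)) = 5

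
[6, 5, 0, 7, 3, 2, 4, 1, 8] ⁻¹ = [2, 7, 5, 4, 6, 1, 0, 3, 8] 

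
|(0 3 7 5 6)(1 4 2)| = 15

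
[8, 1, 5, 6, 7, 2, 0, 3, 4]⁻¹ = [6, 1, 5, 7, 8, 2, 3, 4, 0]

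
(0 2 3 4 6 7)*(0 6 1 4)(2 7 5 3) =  (0 7 6 5 3)(1 4)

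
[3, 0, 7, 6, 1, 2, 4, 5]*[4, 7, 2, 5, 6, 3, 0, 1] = [5, 4, 1, 0, 7, 2, 6, 3]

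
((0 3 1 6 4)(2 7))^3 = (0 6 3 4 1)(2 7)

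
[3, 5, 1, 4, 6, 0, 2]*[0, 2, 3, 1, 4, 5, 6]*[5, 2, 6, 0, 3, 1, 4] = [2, 1, 6, 3, 4, 5, 0]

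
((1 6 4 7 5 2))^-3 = (1 7)(2 4)(5 6)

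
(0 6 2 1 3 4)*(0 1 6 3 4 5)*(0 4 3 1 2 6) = (0 1 3 5 4 2)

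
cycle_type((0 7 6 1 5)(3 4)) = 2.5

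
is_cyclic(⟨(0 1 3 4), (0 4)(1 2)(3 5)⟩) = no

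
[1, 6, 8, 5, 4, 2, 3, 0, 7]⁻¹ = [7, 0, 5, 6, 4, 3, 1, 8, 2]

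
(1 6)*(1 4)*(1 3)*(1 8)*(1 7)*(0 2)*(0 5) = (0 2 5)(1 6 4 3 8 7)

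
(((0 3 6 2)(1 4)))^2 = (0 6)(2 3)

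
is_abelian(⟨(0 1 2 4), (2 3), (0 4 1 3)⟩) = no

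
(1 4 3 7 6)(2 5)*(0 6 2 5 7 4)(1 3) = (0 6 3 4 1)(2 7)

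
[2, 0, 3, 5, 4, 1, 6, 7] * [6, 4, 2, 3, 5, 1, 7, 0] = [2, 6, 3, 1, 5, 4, 7, 0]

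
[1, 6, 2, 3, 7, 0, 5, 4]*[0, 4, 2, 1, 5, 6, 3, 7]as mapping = [0→4, 1→3, 2→2, 3→1, 4→7, 5→0, 6→6, 7→5]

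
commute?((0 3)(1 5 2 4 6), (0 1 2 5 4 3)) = no:(0 3)(1 5 2 4 6)*(0 1 2 5 4 3) = (1 4 6 2 3), (0 1 2 5 4 3)*(0 3)(1 5 2 4 6) = (0 5 6 1 4)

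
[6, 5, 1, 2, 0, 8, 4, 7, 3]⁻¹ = [4, 2, 3, 8, 6, 1, 0, 7, 5]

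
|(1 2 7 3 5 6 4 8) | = 8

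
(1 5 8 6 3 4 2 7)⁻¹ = (1 7 2 4 3 6 8 5)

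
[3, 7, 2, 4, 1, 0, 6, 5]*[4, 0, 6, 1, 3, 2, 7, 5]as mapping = [0→1, 1→5, 2→6, 3→3, 4→0, 5→4, 6→7, 7→2]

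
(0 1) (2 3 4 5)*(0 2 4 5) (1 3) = (0 3 5 4) (1 2) 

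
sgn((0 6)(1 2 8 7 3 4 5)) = -1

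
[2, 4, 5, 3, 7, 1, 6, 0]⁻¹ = [7, 5, 0, 3, 1, 2, 6, 4]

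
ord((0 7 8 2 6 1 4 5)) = 8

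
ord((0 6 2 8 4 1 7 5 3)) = 9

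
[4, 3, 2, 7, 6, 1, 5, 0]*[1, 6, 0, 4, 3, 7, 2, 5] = [3, 4, 0, 5, 2, 6, 7, 1]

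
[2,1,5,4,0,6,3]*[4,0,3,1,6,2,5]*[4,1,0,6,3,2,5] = [6,4,0,5,3,2,1]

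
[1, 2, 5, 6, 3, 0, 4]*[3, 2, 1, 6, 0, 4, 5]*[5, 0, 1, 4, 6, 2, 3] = [1, 0, 6, 2, 3, 4, 5]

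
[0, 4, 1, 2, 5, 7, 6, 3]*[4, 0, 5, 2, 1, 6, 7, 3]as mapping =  [0→4, 1→1, 2→0, 3→5, 4→6, 5→3, 6→7, 7→2]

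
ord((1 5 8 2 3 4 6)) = 7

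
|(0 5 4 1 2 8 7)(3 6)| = 14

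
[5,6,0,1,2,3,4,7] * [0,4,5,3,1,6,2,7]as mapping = [0→6,1→2,2→0,3→4,4→5,5→3,6→1,7→7]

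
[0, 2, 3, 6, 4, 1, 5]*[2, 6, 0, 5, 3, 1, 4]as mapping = [0→2, 1→0, 2→5, 3→4, 4→3, 5→6, 6→1]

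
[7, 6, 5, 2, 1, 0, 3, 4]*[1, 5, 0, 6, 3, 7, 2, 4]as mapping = [0→4, 1→2, 2→7, 3→0, 4→5, 5→1, 6→6, 7→3]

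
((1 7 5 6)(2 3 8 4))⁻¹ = (1 6 5 7)(2 4 8 3)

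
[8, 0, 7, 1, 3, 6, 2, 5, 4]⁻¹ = [1, 3, 6, 4, 8, 7, 5, 2, 0]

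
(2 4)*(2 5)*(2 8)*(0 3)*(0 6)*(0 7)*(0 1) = (0 3 6 7 1)(2 4 5 8)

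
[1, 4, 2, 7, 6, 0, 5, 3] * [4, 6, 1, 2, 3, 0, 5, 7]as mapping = [0→6, 1→3, 2→1, 3→7, 4→5, 5→4, 6→0, 7→2]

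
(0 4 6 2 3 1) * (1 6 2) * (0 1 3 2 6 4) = (3 4 6)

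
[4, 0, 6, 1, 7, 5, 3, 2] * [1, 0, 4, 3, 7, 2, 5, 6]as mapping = [0→7, 1→1, 2→5, 3→0, 4→6, 5→2, 6→3, 7→4]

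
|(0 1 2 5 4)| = 5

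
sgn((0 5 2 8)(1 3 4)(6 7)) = 1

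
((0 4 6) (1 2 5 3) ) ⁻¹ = (0 6 4) (1 3 5 2) 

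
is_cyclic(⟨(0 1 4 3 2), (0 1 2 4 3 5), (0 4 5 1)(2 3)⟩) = no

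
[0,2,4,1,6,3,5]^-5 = [0,2,4,1,6,3,5]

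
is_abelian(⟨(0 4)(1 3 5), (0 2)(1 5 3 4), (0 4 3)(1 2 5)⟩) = no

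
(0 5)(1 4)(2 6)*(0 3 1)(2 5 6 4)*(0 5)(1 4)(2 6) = (0 2 1 6)(3 4 5)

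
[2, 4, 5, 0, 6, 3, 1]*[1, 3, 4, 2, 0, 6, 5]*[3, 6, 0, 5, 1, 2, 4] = [1, 3, 4, 6, 2, 0, 5]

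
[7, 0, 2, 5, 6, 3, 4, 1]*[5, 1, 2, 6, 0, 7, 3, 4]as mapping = [0→4, 1→5, 2→2, 3→7, 4→3, 5→6, 6→0, 7→1]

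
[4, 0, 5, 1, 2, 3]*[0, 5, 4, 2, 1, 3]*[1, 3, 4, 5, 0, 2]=[3, 1, 5, 2, 0, 4]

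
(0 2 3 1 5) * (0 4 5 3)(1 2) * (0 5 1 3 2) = (0 3)(1 2 5 4)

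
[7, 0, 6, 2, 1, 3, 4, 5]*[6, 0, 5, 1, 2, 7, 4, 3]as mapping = [0→3, 1→6, 2→4, 3→5, 4→0, 5→1, 6→2, 7→7]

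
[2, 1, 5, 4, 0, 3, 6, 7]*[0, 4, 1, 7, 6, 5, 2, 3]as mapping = [0→1, 1→4, 2→5, 3→6, 4→0, 5→7, 6→2, 7→3]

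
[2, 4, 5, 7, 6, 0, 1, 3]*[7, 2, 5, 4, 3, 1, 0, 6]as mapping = [0→5, 1→3, 2→1, 3→6, 4→0, 5→7, 6→2, 7→4]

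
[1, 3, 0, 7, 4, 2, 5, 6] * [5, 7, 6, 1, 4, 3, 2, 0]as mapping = [0→7, 1→1, 2→5, 3→0, 4→4, 5→6, 6→3, 7→2]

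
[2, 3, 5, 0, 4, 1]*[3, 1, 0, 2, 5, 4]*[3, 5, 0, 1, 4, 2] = [3, 0, 4, 1, 2, 5]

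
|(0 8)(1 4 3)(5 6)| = 6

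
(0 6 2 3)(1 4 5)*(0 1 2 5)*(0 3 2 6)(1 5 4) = (3 5 6 4)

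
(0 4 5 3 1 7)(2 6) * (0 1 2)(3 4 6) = (0 6)(1 7)(2 3)(4 5)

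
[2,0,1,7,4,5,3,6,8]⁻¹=[1,2,0,6,4,5,7,3,8]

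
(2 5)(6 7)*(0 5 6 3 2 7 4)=(0 5 7 3 2 6 4)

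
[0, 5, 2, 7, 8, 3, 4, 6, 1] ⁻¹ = [0, 8, 2, 5, 6, 1, 7, 3, 4] 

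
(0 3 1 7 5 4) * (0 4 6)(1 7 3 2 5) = (0 2 5 6)(1 3 7)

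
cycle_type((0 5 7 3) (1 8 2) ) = 3.4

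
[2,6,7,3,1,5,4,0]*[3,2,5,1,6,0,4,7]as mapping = [0→5,1→4,2→7,3→1,4→2,5→0,6→6,7→3]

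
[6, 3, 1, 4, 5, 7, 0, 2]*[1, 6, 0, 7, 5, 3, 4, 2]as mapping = [0→4, 1→7, 2→6, 3→5, 4→3, 5→2, 6→1, 7→0]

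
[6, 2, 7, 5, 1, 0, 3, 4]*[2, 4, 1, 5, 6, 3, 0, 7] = [0, 1, 7, 3, 4, 2, 5, 6]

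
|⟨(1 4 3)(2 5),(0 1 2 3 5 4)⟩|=72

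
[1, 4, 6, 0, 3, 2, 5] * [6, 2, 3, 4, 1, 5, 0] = [2, 1, 0, 6, 4, 3, 5]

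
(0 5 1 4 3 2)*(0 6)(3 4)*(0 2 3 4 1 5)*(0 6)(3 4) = (0 6 2)(1 3 4)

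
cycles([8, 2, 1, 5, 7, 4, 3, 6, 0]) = (0 8)(1 2)(3 5 4 7 6)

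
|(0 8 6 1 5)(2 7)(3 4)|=10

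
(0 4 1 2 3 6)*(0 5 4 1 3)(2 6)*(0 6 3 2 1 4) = (0 4 2 6 5)(1 3)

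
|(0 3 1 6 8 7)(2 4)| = 6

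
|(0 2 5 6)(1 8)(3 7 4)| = 12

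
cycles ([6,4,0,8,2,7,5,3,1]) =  (0 6 5 7 3 8 1 4 2)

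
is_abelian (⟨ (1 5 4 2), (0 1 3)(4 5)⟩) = no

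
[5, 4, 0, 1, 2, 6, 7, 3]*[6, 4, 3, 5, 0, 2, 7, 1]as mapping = [0→2, 1→0, 2→6, 3→4, 4→3, 5→7, 6→1, 7→5]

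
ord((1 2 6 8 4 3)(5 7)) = 6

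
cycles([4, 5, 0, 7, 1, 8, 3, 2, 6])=(0 4 1 5 8 6 3 7 2)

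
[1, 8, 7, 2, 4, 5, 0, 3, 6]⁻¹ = [6, 0, 3, 7, 4, 5, 8, 2, 1]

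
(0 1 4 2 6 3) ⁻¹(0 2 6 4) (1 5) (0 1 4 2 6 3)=(1 6 3 2) (4 5) 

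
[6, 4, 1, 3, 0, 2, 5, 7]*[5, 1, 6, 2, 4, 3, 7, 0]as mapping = [0→7, 1→4, 2→1, 3→2, 4→5, 5→6, 6→3, 7→0]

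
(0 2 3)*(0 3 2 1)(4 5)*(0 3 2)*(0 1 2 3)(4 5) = (0 2 1)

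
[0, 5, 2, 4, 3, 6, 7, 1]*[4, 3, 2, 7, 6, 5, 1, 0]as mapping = [0→4, 1→5, 2→2, 3→6, 4→7, 5→1, 6→0, 7→3]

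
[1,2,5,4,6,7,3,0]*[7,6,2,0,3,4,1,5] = [6,2,4,3,1,5,0,7]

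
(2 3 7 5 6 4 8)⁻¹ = (2 8 4 6 5 7 3)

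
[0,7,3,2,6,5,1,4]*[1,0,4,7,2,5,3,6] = [1,6,7,4,3,5,0,2]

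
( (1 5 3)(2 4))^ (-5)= (1 5 3)(2 4)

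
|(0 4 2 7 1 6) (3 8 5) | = 6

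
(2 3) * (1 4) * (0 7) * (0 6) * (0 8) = (0 7 6 8)(1 4)(2 3)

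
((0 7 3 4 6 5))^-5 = (0 7 3 4 6 5)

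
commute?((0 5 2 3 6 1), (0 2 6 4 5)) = no:(0 5 2 3 6 1) * (0 2 6 4 5) = (1 2 3 4 5 6), (0 2 6 4 5) * (0 5 2 3 6 1) = (0 3 6 4 2 1)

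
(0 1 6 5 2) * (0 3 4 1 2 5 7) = (0 2 3 4 1 6 7)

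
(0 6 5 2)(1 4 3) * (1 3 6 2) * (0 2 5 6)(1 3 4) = (0 5 3 4)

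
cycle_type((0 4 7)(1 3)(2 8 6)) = 2.3^2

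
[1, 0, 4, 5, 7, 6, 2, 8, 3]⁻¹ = [1, 0, 6, 8, 2, 3, 5, 4, 7]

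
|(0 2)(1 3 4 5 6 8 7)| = 14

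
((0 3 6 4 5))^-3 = (0 6 5 3 4)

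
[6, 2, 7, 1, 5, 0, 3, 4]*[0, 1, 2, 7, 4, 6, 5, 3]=[5, 2, 3, 1, 6, 0, 7, 4]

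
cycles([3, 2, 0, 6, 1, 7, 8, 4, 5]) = (0 3 6 8 5 7 4 1 2)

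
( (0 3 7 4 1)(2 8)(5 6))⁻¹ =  (0 1 4 7 3)(2 8)(5 6)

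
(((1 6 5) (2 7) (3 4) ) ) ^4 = (1 6 5) 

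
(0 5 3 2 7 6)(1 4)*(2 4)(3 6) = (0 5 6)(1 2 7 3 4)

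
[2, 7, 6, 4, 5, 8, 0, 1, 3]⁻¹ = [6, 7, 0, 8, 3, 4, 2, 1, 5]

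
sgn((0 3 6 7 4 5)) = -1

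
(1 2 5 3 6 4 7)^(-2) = (1 4 3 2 7 6 5)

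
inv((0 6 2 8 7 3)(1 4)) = (0 3 7 8 2 6)(1 4)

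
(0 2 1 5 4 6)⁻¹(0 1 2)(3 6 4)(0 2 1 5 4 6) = (0 6 3)(1 2 5)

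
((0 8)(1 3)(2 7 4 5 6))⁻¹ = (0 8)(1 3)(2 6 5 4 7)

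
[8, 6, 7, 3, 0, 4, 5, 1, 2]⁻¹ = [4, 7, 8, 3, 5, 6, 1, 2, 0]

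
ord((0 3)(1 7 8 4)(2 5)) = 4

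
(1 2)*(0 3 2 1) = (0 3 2)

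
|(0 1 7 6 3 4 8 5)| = 8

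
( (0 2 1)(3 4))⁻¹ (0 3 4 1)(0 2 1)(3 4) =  (0 2 4 3)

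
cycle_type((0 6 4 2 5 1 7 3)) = 8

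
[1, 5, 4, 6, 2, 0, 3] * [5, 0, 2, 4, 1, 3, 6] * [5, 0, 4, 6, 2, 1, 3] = [5, 6, 0, 3, 4, 1, 2]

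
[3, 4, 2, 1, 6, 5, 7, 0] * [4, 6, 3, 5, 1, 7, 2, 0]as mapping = [0→5, 1→1, 2→3, 3→6, 4→2, 5→7, 6→0, 7→4]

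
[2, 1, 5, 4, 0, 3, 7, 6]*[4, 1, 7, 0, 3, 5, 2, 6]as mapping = [0→7, 1→1, 2→5, 3→3, 4→4, 5→0, 6→6, 7→2]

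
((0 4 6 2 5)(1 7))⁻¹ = (0 5 2 6 4)(1 7)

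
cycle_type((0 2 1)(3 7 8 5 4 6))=3.6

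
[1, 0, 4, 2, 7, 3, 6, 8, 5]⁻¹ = [1, 0, 3, 5, 2, 8, 6, 4, 7]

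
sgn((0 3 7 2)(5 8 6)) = -1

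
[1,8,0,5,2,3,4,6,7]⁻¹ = [2,0,4,5,6,3,7,8,1]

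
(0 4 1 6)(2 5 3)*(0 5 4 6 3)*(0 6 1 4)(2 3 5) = (0 1 5 6 2)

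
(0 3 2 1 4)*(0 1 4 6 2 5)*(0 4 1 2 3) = (1 6 3 5 4 2)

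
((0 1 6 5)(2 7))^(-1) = (0 5 6 1)(2 7)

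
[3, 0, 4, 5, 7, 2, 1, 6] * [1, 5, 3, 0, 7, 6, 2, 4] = [0, 1, 7, 6, 4, 3, 5, 2]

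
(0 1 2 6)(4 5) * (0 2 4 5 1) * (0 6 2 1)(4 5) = (0 6 1 5 4)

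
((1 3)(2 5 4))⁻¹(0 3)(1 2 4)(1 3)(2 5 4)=(0 1)(2 3 5)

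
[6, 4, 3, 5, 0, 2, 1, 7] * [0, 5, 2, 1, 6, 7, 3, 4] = [3, 6, 1, 7, 0, 2, 5, 4] 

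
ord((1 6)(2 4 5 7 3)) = 10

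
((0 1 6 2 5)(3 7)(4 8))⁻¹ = (0 5 2 6 1)(3 7)(4 8)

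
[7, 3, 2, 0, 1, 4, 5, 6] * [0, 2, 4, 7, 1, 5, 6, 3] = [3, 7, 4, 0, 2, 1, 5, 6]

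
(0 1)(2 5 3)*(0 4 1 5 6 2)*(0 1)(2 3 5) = (0 2 6 3 1 4)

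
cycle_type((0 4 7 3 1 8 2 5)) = 8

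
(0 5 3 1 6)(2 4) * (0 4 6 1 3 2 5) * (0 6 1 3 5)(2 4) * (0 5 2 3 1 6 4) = (0 4 5)(2 6 3)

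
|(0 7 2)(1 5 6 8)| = 12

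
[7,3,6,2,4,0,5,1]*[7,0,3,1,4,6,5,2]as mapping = [0→2,1→1,2→5,3→3,4→4,5→7,6→6,7→0]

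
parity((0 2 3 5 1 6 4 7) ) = odd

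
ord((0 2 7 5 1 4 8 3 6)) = 9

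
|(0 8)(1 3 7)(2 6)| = 6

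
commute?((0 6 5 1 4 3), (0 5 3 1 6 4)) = no:(0 6 5 1 4 3)*(0 5 3 1 6 4) = (0 4 1)(3 5 6), (0 5 3 1 6 4)*(0 6 5 1 4 3) = (0 1 5)(3 4 6)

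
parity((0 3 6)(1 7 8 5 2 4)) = odd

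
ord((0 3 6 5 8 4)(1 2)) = 6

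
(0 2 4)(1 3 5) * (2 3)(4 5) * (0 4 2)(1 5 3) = (0 1)(2 3)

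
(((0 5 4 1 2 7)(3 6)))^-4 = (0 4 2)(1 7 5)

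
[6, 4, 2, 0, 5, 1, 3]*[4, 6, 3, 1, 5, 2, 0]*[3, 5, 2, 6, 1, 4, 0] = [3, 4, 6, 1, 2, 0, 5]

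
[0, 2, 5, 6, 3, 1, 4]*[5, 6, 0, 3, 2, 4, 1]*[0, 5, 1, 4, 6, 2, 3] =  [2, 0, 6, 5, 4, 3, 1]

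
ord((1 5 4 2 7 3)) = 6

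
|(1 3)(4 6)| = 2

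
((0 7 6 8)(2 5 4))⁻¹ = (0 8 6 7)(2 4 5)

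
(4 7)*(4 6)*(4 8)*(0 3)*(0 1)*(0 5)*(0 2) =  (0 3 1 5 2)(4 7 6 8)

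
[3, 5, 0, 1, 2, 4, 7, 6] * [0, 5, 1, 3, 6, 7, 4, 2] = [3, 7, 0, 5, 1, 6, 2, 4]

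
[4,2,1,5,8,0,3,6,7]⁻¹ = [5,2,1,6,0,3,7,8,4]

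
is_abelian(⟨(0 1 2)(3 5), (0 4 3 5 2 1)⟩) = no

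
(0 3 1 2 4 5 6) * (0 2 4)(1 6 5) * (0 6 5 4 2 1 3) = (1 2 6)(3 5 4)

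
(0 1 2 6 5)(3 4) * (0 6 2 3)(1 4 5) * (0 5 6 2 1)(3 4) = (0 3 6)(1 4 5 2)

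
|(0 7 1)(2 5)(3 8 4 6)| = 12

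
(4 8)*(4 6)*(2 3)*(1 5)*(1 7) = (1 5 7) (2 3) (4 8 6) 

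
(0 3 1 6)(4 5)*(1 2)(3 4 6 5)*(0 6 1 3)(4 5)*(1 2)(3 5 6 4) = (0 6 4)(1 3)(2 5)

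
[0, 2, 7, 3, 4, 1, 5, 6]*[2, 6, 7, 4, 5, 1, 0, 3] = [2, 7, 3, 4, 5, 6, 1, 0]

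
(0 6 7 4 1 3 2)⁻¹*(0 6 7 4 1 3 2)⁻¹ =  (0 3 4 6 2 1 7)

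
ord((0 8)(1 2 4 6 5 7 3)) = 14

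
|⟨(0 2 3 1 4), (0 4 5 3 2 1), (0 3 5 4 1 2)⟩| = 720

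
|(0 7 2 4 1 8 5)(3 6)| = 14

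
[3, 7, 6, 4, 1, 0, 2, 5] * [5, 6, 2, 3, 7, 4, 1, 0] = [3, 0, 1, 7, 6, 5, 2, 4]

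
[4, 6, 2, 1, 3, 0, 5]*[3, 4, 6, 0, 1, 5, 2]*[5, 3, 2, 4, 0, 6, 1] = [3, 2, 1, 0, 5, 4, 6]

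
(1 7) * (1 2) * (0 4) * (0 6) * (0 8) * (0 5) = (0 4 6 8 5)(1 7 2)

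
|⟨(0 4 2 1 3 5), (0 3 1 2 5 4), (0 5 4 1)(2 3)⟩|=720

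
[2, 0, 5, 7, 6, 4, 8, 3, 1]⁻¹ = [1, 8, 0, 7, 5, 2, 4, 3, 6]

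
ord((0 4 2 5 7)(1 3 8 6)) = 20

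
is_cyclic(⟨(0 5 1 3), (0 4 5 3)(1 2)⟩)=no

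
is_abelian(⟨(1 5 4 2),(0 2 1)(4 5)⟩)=no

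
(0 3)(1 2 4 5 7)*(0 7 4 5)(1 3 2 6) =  (0 2 5 4)(1 6)(3 7)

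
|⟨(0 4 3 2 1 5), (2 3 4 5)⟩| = 120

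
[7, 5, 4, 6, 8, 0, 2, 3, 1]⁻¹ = [5, 8, 6, 7, 2, 1, 3, 0, 4]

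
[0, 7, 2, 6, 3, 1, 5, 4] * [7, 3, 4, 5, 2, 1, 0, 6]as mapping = [0→7, 1→6, 2→4, 3→0, 4→5, 5→3, 6→1, 7→2]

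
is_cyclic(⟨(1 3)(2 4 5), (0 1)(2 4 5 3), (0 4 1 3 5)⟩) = no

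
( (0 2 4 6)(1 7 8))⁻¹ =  (0 6 4 2)(1 8 7)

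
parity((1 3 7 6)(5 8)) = even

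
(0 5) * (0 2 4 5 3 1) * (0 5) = (0 3 1 5 2 4)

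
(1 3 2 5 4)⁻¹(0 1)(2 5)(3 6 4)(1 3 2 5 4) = (0 3)(1 2 6)(4 5)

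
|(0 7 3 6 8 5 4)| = 7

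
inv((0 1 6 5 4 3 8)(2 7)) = (0 8 3 4 5 6 1)(2 7)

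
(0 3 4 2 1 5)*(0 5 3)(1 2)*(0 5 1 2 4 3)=(0 5 1)(2 4)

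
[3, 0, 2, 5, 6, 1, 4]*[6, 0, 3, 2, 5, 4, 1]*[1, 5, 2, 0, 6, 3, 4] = [2, 4, 0, 6, 5, 1, 3]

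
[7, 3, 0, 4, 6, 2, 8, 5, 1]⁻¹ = [2, 8, 5, 1, 3, 7, 4, 0, 6]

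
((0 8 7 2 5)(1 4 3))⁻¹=(0 5 2 7 8)(1 3 4)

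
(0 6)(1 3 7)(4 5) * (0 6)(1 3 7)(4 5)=(1 7 3)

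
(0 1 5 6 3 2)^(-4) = (0 5 3)(1 6 2)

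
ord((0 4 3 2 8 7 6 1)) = 8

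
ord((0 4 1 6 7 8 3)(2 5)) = 14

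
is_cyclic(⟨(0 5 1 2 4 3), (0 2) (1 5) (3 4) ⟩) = no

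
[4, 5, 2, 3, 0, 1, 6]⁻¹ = [4, 5, 2, 3, 0, 1, 6]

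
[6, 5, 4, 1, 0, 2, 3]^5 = [2, 6, 1, 0, 5, 3, 4]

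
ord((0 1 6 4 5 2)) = 6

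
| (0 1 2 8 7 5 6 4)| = 8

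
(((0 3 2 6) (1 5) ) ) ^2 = (0 2) (3 6) 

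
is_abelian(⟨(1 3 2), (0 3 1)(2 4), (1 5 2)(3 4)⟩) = no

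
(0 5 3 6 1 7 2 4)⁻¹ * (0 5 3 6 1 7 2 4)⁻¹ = (0 2 1 3)(4 7 6 5)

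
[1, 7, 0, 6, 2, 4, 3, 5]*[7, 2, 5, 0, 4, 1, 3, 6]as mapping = [0→2, 1→6, 2→7, 3→3, 4→5, 5→4, 6→0, 7→1]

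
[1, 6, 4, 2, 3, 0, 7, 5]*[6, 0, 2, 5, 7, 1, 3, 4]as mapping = [0→0, 1→3, 2→7, 3→2, 4→5, 5→6, 6→4, 7→1]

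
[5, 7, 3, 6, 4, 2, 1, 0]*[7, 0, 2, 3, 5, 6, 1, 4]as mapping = [0→6, 1→4, 2→3, 3→1, 4→5, 5→2, 6→0, 7→7]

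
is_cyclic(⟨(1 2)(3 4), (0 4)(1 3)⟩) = no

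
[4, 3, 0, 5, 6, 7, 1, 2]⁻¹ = [2, 6, 7, 1, 0, 3, 4, 5]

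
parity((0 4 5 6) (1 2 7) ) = odd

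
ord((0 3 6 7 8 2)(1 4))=6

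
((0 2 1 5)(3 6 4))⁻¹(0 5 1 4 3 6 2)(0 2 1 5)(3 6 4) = (0 5 3 6 4 1 2)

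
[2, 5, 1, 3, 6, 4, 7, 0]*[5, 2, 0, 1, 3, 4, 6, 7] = [0, 4, 2, 1, 6, 3, 7, 5]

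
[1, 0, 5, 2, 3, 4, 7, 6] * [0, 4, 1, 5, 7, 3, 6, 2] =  [4, 0, 3, 1, 5, 7, 2, 6]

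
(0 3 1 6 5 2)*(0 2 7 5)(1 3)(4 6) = (0 1 4 6)(5 7)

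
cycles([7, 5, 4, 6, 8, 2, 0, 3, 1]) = (0 7 3 6) (1 5 2 4 8) 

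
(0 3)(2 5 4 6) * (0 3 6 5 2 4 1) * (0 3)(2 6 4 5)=(0 4 2 6 5 1 3)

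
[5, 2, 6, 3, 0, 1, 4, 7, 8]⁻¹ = [4, 5, 1, 3, 6, 0, 2, 7, 8]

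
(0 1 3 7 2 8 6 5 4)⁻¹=(0 4 5 6 8 2 7 3 1)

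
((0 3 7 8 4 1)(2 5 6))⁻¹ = (0 1 4 8 7 3)(2 6 5)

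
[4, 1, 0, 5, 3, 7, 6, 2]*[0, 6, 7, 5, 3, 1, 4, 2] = [3, 6, 0, 1, 5, 2, 4, 7]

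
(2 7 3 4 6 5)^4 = (2 6 3)(4 7 5)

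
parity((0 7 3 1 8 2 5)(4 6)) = odd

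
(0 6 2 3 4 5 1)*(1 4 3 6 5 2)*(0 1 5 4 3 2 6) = (0 4 6 5 3 2)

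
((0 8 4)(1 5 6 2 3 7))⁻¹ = (0 4 8)(1 7 3 2 6 5)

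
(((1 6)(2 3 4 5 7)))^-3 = (1 6)(2 4 7 3 5)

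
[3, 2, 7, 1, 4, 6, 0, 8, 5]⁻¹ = [6, 3, 1, 0, 4, 8, 5, 2, 7]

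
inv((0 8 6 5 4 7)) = (0 7 4 5 6 8)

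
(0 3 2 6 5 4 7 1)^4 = (0 5)(1 6)(2 7)(3 4)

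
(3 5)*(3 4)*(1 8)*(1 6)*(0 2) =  (0 2)(1 8 6)(3 5 4)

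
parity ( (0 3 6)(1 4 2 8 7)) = even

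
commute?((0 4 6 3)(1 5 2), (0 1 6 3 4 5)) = no:(0 4 6 3)(1 5 2) * (0 1 6 3 4 5) = (0 5 2 6 4 3 1), (0 1 6 3 4 5) * (0 4 6 3)(1 5 2) = (0 5 4 2 1 3 6)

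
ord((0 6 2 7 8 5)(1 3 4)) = 6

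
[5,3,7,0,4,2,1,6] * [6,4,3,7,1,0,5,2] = [0,7,2,6,1,3,4,5]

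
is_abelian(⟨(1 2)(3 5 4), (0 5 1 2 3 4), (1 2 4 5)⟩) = no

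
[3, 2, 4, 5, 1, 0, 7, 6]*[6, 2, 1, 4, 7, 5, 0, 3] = [4, 1, 7, 5, 2, 6, 3, 0]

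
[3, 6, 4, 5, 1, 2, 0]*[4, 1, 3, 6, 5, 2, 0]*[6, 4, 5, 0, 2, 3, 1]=[1, 6, 3, 5, 4, 0, 2]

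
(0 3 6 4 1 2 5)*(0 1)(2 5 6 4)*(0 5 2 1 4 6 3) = (1 2 3 6)(4 5)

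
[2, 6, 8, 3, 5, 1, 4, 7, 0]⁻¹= [8, 5, 0, 3, 6, 4, 1, 7, 2]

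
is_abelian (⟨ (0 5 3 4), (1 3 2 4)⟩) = no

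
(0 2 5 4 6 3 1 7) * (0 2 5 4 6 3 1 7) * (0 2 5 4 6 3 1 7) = (0 4 1 2 6 7 5 3)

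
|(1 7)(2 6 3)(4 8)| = 6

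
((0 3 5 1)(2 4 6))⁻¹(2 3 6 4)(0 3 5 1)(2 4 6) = (2 6 4 5)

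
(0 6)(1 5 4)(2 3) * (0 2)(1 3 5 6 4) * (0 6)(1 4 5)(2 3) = (0 5 4 2 1)(3 6)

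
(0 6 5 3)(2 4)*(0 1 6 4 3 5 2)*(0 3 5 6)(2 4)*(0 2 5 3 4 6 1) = (0 5 1 2 3)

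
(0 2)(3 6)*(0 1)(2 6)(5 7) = (0 6 3 2 1)(5 7)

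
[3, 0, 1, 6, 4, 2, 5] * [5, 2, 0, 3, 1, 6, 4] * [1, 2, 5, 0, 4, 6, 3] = [0, 6, 5, 4, 2, 1, 3]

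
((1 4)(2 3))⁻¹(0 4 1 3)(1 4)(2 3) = (0 1 4 2)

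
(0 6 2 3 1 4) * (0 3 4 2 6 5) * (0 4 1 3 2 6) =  (0 5 4 2 1 6)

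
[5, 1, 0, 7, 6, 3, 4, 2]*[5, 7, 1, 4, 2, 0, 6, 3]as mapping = [0→0, 1→7, 2→5, 3→3, 4→6, 5→4, 6→2, 7→1]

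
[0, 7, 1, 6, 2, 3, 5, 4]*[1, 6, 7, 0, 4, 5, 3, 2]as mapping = [0→1, 1→2, 2→6, 3→3, 4→7, 5→0, 6→5, 7→4]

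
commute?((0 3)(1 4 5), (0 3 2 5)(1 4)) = no:(0 3)(1 4 5)*(0 3 2 5)(1 4) = (0 2 5 4), (0 3 2 5)(1 4)*(0 3)(1 4 5) = (1 5 3 2)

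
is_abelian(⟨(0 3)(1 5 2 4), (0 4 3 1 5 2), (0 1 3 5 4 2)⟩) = no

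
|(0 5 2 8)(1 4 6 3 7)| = 20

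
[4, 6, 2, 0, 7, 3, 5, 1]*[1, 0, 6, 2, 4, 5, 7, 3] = [4, 7, 6, 1, 3, 2, 5, 0]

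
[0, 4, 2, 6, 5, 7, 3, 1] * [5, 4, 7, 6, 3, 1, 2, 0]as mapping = [0→5, 1→3, 2→7, 3→2, 4→1, 5→0, 6→6, 7→4]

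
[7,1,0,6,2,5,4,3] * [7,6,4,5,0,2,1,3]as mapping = [0→3,1→6,2→7,3→1,4→4,5→2,6→0,7→5]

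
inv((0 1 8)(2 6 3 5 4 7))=(0 8 1)(2 7 4 5 3 6)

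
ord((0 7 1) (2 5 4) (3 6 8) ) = 3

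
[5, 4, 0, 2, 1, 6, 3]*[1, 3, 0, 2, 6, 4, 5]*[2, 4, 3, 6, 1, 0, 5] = [1, 5, 4, 2, 6, 0, 3]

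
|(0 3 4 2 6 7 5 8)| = 8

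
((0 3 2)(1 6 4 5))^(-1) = (0 2 3)(1 5 4 6)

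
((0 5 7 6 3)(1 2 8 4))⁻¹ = (0 3 6 7 5)(1 4 8 2)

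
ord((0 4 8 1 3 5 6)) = 7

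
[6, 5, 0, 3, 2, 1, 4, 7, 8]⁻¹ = [2, 5, 4, 3, 6, 1, 0, 7, 8]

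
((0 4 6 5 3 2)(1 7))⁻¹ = (0 2 3 5 6 4)(1 7)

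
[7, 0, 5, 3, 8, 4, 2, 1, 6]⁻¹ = [1, 7, 6, 3, 5, 2, 8, 0, 4]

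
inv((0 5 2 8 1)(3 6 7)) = (0 1 8 2 5)(3 7 6)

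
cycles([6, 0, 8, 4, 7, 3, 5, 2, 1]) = (0 6 5 3 4 7 2 8 1)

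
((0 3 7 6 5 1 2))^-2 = (0 1 6 3 2 5 7)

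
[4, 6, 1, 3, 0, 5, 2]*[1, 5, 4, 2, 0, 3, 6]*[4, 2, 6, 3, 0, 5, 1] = [4, 1, 5, 6, 2, 3, 0] 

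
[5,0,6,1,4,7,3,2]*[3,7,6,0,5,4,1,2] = [4,3,1,7,5,2,0,6]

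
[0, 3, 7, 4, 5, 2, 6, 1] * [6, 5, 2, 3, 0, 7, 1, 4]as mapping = [0→6, 1→3, 2→4, 3→0, 4→7, 5→2, 6→1, 7→5]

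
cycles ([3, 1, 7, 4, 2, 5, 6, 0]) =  (0 3 4 2 7)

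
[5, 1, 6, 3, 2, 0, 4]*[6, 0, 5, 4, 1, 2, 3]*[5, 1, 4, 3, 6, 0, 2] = [4, 5, 3, 6, 0, 2, 1]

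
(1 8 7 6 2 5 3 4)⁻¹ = (1 4 3 5 2 6 7 8)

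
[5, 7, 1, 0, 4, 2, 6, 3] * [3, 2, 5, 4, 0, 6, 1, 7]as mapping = [0→6, 1→7, 2→2, 3→3, 4→0, 5→5, 6→1, 7→4]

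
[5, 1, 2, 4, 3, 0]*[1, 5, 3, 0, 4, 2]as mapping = [0→2, 1→5, 2→3, 3→4, 4→0, 5→1]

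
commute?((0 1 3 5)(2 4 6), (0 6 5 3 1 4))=no:(0 1 3 5)(2 4 6)*(0 6 5 3 1 4)=(0 4 5 6 2), (0 6 5 3 1 4)*(0 1 3 5)(2 4 6)=(0 2 4 1 6)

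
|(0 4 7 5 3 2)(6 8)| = 6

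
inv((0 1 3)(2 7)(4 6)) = (0 3 1)(2 7)(4 6)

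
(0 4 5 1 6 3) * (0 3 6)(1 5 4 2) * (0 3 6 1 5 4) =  (0 2 5 4)(1 3 6)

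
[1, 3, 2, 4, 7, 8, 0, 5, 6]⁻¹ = [6, 0, 2, 1, 3, 7, 8, 4, 5]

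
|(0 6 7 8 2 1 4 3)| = 8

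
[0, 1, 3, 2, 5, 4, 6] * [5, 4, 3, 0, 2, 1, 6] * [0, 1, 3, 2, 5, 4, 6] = [4, 5, 0, 2, 1, 3, 6] 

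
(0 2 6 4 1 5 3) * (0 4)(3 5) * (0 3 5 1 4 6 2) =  (1 5)(3 6)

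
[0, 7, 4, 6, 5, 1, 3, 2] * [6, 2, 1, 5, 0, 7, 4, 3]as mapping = [0→6, 1→3, 2→0, 3→4, 4→7, 5→2, 6→5, 7→1]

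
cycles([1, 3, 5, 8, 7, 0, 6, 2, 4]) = (0 1 3 8 4 7 2 5)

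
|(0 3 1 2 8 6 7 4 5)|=9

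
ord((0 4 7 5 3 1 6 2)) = 8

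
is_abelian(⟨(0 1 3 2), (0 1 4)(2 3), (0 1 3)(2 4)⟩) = no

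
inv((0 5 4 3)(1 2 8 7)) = (0 3 4 5)(1 7 8 2)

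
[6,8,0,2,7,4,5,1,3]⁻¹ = [2,7,3,8,5,6,0,4,1]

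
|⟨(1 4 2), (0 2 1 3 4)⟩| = 60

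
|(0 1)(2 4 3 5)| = 4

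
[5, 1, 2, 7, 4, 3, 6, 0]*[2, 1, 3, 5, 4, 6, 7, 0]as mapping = [0→6, 1→1, 2→3, 3→0, 4→4, 5→5, 6→7, 7→2]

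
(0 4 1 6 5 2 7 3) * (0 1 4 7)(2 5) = (0 7 3 1 6 2)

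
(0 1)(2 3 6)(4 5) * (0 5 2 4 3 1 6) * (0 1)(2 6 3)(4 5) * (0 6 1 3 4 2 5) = (0 4 1 2 6)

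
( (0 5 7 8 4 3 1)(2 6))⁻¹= (0 1 3 4 8 7 5)(2 6)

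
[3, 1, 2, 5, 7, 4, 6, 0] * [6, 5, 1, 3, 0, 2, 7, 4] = [3, 5, 1, 2, 4, 0, 7, 6]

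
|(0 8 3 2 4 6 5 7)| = 8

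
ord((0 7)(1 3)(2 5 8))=6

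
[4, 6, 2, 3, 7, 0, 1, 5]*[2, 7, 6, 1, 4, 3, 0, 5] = [4, 0, 6, 1, 5, 2, 7, 3]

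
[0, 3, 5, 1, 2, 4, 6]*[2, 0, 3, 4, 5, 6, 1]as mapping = [0→2, 1→4, 2→6, 3→0, 4→3, 5→5, 6→1]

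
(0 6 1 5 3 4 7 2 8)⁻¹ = (0 8 2 7 4 3 5 1 6)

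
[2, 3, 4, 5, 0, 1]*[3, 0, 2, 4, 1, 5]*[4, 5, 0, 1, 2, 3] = [0, 2, 5, 3, 1, 4]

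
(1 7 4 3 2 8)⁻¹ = (1 8 2 3 4 7)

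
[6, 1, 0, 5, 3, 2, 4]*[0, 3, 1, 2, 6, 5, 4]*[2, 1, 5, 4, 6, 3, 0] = [6, 4, 2, 3, 5, 1, 0]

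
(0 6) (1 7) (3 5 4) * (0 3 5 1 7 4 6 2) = (0 2) (1 4 5 6 3) 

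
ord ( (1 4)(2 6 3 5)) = 4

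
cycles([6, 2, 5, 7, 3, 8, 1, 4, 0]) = (0 6 1 2 5 8) (3 7 4) 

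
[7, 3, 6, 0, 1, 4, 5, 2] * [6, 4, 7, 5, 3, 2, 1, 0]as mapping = [0→0, 1→5, 2→1, 3→6, 4→4, 5→3, 6→2, 7→7]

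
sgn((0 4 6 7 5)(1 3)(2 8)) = 1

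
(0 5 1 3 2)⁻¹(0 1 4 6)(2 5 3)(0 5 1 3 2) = (0 1 2)(3 4 6 5)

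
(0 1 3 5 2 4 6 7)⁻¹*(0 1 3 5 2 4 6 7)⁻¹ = (0 6 2 3)(1 7 4 5)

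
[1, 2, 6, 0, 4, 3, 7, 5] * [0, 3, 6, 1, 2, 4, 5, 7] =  [3, 6, 5, 0, 2, 1, 7, 4]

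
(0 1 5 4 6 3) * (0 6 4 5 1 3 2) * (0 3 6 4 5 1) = (0 6 2 3 4 5 1)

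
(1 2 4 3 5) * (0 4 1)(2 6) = (0 4 3 5)(1 6 2)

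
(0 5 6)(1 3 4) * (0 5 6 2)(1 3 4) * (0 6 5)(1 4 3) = (0 5 2 6)(1 3 4)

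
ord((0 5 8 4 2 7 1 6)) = 8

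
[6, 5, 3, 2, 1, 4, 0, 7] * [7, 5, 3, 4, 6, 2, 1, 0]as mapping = [0→1, 1→2, 2→4, 3→3, 4→5, 5→6, 6→7, 7→0]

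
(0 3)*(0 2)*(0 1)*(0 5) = (0 3 2 1 5)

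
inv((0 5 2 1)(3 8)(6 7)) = (0 1 2 5)(3 8)(6 7)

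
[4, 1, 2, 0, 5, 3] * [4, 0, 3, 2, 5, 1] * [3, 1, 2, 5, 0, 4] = [4, 3, 5, 0, 1, 2]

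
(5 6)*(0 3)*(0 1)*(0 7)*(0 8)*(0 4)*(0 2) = (0 3 1 7 8 4 2)(5 6)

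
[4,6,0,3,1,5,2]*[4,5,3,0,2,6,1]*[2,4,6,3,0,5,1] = [6,4,0,2,5,1,3]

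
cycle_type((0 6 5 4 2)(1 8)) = 2.5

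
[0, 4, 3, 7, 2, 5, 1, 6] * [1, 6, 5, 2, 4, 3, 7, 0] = [1, 4, 2, 0, 5, 3, 6, 7]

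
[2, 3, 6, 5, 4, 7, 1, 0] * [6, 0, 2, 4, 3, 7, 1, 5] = [2, 4, 1, 7, 3, 5, 0, 6]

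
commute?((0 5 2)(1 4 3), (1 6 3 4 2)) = no:(0 5 2)(1 4 3) * (1 6 3 4 2) = (0 5 1 2)(3 6), (1 6 3 4 2) * (0 5 2)(1 4 3) = (0 5 2 4)(1 6)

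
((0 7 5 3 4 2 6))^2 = (0 5 4 6 7 3 2)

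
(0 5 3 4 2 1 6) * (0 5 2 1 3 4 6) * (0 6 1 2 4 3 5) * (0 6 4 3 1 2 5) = (0 3 2)(1 4 5)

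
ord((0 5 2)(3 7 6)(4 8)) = 6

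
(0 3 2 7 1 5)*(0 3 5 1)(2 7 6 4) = (0 5 3 7)(2 6 4)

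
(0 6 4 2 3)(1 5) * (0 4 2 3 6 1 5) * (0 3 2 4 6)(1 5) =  (0 5 1 3 6 4 2)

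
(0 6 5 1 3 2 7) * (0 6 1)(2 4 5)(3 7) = (0 1 7 6 2 3 4 5)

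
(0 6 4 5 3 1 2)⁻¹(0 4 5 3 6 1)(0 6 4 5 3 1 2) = (1 4 2 6 5 3)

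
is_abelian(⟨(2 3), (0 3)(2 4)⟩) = no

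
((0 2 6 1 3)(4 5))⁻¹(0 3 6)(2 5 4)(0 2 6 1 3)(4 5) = (0 1 2)(4 5 6)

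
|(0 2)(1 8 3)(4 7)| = 6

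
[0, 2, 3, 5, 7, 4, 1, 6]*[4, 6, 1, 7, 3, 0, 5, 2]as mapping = [0→4, 1→1, 2→7, 3→0, 4→2, 5→3, 6→6, 7→5]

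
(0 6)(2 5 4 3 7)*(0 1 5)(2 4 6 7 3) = (0 7 4 2)(1 5 6)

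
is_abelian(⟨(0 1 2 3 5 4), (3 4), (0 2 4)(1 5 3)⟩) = no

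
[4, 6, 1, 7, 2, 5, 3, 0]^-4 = [1, 7, 3, 4, 6, 5, 0, 2]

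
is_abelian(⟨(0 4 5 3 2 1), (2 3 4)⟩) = no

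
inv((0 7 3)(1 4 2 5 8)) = (0 3 7)(1 8 5 2 4)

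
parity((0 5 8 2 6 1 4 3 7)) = even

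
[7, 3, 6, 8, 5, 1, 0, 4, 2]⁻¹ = [6, 5, 8, 1, 7, 4, 2, 0, 3]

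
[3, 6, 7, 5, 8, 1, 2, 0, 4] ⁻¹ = [7, 5, 6, 0, 8, 3, 1, 2, 4] 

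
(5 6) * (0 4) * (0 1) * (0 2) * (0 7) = (0 4 1 2 7)(5 6)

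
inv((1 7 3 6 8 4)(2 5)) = (1 4 8 6 3 7)(2 5)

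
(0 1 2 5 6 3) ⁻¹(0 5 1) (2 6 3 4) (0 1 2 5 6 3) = (0 4 5 3) (1 6 2) 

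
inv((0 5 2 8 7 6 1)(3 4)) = (0 1 6 7 8 2 5)(3 4)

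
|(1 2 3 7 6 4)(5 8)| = 6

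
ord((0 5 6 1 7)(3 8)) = 10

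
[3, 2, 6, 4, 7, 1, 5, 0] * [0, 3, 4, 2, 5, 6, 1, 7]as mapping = [0→2, 1→4, 2→1, 3→5, 4→7, 5→3, 6→6, 7→0]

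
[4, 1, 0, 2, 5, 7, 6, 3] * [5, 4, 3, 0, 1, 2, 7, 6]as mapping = [0→1, 1→4, 2→5, 3→3, 4→2, 5→6, 6→7, 7→0]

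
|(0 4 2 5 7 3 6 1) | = 8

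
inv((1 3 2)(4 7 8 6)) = (1 2 3)(4 6 8 7)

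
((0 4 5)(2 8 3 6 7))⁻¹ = (0 5 4)(2 7 6 3 8)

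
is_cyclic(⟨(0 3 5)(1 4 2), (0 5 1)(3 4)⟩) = no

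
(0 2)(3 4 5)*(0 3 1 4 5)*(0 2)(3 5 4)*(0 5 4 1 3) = (0 5 3 1)(2 4)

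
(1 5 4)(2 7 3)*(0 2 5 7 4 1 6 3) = (0 2 4 6 3 5 1 7)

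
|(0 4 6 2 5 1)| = 6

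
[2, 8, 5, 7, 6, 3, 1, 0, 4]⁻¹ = [7, 6, 0, 5, 8, 2, 4, 3, 1]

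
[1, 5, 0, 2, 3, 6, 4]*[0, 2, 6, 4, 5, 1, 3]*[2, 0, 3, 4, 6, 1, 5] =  [3, 0, 2, 5, 6, 4, 1]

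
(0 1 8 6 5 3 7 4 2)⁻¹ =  (0 2 4 7 3 5 6 8 1)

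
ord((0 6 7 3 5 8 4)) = 7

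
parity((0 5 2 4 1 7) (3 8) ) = even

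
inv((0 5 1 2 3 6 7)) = (0 7 6 3 2 1 5)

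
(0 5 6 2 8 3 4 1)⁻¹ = (0 1 4 3 8 2 6 5)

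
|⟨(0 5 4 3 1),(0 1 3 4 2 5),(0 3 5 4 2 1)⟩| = 720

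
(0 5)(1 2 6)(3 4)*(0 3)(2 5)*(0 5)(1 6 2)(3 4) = (0 1)(4 5)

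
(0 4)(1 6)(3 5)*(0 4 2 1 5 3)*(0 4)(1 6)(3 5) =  (0 2 6 3 5 4)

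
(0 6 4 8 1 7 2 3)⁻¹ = (0 3 2 7 1 8 4 6)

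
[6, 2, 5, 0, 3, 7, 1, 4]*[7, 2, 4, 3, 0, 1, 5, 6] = [5, 4, 1, 7, 3, 6, 2, 0]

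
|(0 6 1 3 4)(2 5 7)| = 15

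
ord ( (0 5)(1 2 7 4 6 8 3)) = 14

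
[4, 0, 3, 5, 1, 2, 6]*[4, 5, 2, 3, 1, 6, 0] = [1, 4, 3, 6, 5, 2, 0]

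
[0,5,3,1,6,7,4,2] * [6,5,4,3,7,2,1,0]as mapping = [0→6,1→2,2→3,3→5,4→1,5→0,6→7,7→4]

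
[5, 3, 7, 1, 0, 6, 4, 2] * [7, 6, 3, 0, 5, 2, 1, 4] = [2, 0, 4, 6, 7, 1, 5, 3]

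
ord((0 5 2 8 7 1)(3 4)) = 6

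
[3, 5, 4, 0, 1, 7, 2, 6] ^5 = [3, 4, 6, 0, 2, 1, 7, 5] 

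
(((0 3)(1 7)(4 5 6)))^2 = (4 6 5)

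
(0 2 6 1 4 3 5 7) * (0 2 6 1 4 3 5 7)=(0 6 4 5)(1 3 7 2)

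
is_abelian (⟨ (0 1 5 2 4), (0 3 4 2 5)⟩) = no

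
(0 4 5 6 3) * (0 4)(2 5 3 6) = (2 5)(3 4)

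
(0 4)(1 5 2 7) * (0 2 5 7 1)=(0 4 2 1 7)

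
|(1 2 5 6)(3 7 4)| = 12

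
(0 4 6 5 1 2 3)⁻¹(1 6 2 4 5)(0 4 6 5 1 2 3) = (1 2 5 3 6)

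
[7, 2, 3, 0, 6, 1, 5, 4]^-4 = [5, 7, 4, 6, 2, 0, 3, 1]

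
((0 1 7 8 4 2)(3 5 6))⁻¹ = (0 2 4 8 7 1)(3 6 5)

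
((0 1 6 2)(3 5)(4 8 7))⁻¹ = (0 2 6 1)(3 5)(4 7 8)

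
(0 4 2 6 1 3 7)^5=(0 3 6 4 7 1 2)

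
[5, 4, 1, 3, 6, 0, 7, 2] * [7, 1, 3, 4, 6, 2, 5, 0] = [2, 6, 1, 4, 5, 7, 0, 3]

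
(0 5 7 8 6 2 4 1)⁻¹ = (0 1 4 2 6 8 7 5)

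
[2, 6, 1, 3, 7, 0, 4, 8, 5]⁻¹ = [5, 2, 0, 3, 6, 8, 1, 4, 7]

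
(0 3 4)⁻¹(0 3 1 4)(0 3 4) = (0 3 4 1)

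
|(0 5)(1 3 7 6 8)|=10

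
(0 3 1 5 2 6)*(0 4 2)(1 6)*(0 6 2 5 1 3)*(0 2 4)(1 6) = (0 2 3 4 5 1 6)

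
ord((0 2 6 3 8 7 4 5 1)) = 9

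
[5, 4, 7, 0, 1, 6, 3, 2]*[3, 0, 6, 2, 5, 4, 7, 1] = [4, 5, 1, 3, 0, 7, 2, 6] 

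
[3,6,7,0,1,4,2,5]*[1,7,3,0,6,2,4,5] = [0,4,5,1,7,6,3,2]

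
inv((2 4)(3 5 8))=(2 4)(3 8 5)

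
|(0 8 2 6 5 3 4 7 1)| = 9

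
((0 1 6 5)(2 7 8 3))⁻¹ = (0 5 6 1)(2 3 8 7)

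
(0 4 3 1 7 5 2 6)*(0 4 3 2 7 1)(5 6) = (0 3)(2 5 7 6 4)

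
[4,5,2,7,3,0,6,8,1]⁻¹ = [5,8,2,4,0,1,6,3,7]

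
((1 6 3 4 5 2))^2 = (1 3 5)(2 6 4)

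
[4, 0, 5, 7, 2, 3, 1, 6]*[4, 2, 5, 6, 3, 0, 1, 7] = [3, 4, 0, 7, 5, 6, 2, 1]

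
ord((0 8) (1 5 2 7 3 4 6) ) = 14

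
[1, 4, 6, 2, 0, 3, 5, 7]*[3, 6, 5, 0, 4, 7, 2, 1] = [6, 4, 2, 5, 3, 0, 7, 1]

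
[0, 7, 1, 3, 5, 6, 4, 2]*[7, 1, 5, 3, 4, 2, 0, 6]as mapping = [0→7, 1→6, 2→1, 3→3, 4→2, 5→0, 6→4, 7→5]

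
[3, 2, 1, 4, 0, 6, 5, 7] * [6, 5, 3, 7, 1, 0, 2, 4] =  [7, 3, 5, 1, 6, 2, 0, 4]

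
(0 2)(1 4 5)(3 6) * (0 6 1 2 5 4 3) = (0 5 2 6)(1 3)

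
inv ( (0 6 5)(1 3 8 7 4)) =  (0 5 6)(1 4 7 8 3)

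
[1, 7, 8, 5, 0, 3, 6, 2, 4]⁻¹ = [4, 0, 7, 5, 8, 3, 6, 1, 2]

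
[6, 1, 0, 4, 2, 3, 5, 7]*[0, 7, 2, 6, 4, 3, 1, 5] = [1, 7, 0, 4, 2, 6, 3, 5]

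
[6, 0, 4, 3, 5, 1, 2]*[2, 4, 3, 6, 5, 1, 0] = [0, 2, 5, 6, 1, 4, 3]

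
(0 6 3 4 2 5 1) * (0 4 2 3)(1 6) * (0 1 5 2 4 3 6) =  (0 5)(1 3 4 6)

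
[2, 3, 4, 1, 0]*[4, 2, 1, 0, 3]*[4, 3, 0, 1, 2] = [3, 4, 1, 0, 2]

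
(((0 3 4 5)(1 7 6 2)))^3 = (0 5 4 3)(1 2 6 7)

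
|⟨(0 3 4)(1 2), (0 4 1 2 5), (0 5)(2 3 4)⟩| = 720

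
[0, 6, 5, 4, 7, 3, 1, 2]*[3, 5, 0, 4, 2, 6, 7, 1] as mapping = [0→3, 1→7, 2→6, 3→2, 4→1, 5→4, 6→5, 7→0] 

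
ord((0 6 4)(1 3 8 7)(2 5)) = 12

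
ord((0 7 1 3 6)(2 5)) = 10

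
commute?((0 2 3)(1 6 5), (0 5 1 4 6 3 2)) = no:(0 2 3)(1 6 5) * (0 5 1 4 6 3 2) = (1 3 5 4 6), (0 5 1 4 6 3 2) * (0 2 3)(1 6 5) = (0 1 4 5 6)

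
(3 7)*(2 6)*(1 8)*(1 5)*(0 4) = (0 4)(1 8 5)(2 6)(3 7)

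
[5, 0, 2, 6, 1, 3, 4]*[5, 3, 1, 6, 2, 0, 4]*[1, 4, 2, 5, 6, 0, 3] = [1, 0, 4, 6, 5, 3, 2]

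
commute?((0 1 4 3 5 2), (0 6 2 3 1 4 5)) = no:(0 1 4 3 5 2)*(0 6 2 3 1 4 5) = (0 4 1 5 3)(2 6), (0 6 2 3 1 4 5)*(0 1 4 3 5 2) = (0 6)(1 3 4 2 5)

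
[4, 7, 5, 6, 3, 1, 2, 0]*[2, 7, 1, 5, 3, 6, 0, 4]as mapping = [0→3, 1→4, 2→6, 3→0, 4→5, 5→7, 6→1, 7→2]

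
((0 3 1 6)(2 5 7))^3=(0 6 1 3)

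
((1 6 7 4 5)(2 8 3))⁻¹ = (1 5 4 7 6)(2 3 8)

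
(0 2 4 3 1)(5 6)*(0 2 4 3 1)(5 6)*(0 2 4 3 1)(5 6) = (0 3 2 1 4)(5 6)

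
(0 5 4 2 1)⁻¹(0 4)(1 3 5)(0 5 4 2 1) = (0 3 4)(2 5)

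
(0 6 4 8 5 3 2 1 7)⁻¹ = (0 7 1 2 3 5 8 4 6)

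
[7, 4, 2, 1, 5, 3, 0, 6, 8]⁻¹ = [6, 3, 2, 5, 1, 4, 7, 0, 8]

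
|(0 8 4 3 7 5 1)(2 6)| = 14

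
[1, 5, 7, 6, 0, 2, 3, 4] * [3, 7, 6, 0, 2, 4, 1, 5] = [7, 4, 5, 1, 3, 6, 0, 2]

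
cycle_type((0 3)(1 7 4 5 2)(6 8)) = 2^2.5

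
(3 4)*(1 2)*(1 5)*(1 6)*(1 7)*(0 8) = (0 8)(1 2 5 6 7)(3 4)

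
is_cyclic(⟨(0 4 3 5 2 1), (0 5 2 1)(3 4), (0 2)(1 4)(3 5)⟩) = no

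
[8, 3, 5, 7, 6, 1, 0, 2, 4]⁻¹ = [6, 5, 7, 1, 8, 2, 4, 3, 0]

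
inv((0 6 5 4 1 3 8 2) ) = (0 2 8 3 1 4 5 6) 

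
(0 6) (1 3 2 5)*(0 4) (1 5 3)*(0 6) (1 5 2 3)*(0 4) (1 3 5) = (0 4 6) (2 3 5) 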